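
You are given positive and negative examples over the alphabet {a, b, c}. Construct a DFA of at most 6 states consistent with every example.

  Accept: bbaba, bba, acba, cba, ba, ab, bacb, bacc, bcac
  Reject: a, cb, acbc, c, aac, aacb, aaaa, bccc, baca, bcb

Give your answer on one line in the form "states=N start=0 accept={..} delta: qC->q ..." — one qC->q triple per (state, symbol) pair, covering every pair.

Grow the machine one transition at a time. Run the examples from 0; the earliest place one falls off (shortest prefix, ties alphabetical) gets sent to the lowest-numbered state that keeps every Accept/Reject pair distinguishable — a pair clashes when both reach the same state with identical unread suffix — and to a fresh state only if none does.
a: 0a undefined. 0a->0: ok.
b: 0b undefined. 0b->0: no, bbaba/a meet in 0. Open state 1: 0b->1.
c: 0c undefined. 0c->0: no, ab/cb meet in 1. 0c->1: no, ab/c meet in 1. Open state 2: 0c->2.
ba: 1a undefined. 1a->0: no, ba/a meet in 0. 1a->1: no, bacb/bcb meet in 1 with "cb" left. 1a->2: no, ba/c meet in 2. Open state 3: 1a->3.
bb: 1b undefined. 1b->0: no, bba/a meet in 0. 1b->1: ok.
bc: 1c undefined. 1c->0: no, ab/bcb meet in 1. 1c->1: no, ab/bccc meet in 1. 1c->2: ok.
cb: 2b undefined. 2b->0: no, acba/a meet in 0. 2b->1: no, ab/cb meet in 1. 2b->2: ok.
bac: 3c undefined. 3c->0: no, bacc/cb meet in 2. 3c->1: no, bba/baca meet in 3. 3c->2: no, acba/baca meet in 2 with "a" left. 3c->3: ok.
bca: 2a undefined. 2a->0: no, acba/a meet in 0. 2a->1: no, bcac/cb meet in 2. 2a->2: no, acba/cb meet in 2. 2a->3: ok.
bcc: 2c undefined. 2c->0: ok.
baca: 3a undefined. 3a->0: ok.
bacb: 3b undefined. 3b->0: no, bbaba/a meet in 0. 3b->1: ok.
All examples now run through 4 states with every (state, symbol) defined. Accept strings end in {1,3}, Reject strings end in {0,2}; accept={1,3}.

states=4 start=0 accept={1,3} delta: 0a->0 0b->1 0c->2 1a->3 1b->1 1c->2 2a->3 2b->2 2c->0 3a->0 3b->1 3c->3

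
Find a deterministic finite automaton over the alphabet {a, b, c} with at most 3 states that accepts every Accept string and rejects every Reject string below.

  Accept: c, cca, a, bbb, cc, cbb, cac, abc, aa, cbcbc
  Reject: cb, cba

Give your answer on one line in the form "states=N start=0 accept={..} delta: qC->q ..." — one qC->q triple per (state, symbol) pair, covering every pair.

State merging on the prefix tree: take the shortest (then alphabetical) example prefix whose next move is undefined and point that move at state 0, else 1, else 2, ...; a target is out if some Accept/Reject pair would then sit in one state with the same input left (inseparable). If every existing state is out, open a new one.
a: 0a undefined. 0a->0: ok.
b: 0b undefined. 0b->0: ok.
c: 0c undefined. 0c->0: no, c/cb meet in 0. Open state 1: 0c->1.
ca: 1a undefined. 1a->0: ok.
cb: 1b undefined. 1b->0: no, a/cb meet in 0. 1b->1: no, c/cb meet in 1. Open state 2: 1b->2.
cc: 1c undefined. 1c->0: ok.
cba: 2a undefined. 2a->0: no, cca/cba meet in 0. 2a->1: no, c/cba meet in 1. 2a->2: ok.
cbb: 2b undefined. 2b->0: ok.
cbc: 2c undefined. 2c->0: ok.
All examples now run through 3 states with every (state, symbol) defined. Accept strings end in {0,1}, Reject strings end in {2}; accept={0,1}.

states=3 start=0 accept={0,1} delta: 0a->0 0b->0 0c->1 1a->0 1b->2 1c->0 2a->2 2b->0 2c->0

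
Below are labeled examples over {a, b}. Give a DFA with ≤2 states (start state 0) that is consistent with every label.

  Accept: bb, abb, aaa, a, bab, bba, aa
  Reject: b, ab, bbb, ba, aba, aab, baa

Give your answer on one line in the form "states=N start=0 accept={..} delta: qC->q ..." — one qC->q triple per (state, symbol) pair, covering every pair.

State merging on the prefix tree: take the shortest (then alphabetical) example prefix whose next move is undefined and point that move at state 0, else 1, else 2, ...; a target is out if some Accept/Reject pair would then sit in one state with the same input left (inseparable). If every existing state is out, open a new one.
a: 0a undefined. 0a->0: ok.
b: 0b undefined. 0b->0: no, bb/b meet in 0. Open state 1: 0b->1.
ba: 1a undefined. 1a->0: no, aaa/ba meet in 0. 1a->1: ok.
bb: 1b undefined. 1b->0: ok.
All examples now run through 2 states with every (state, symbol) defined. Accept strings end in {0}, Reject strings end in {1}; accept={0}.

states=2 start=0 accept={0} delta: 0a->0 0b->1 1a->1 1b->0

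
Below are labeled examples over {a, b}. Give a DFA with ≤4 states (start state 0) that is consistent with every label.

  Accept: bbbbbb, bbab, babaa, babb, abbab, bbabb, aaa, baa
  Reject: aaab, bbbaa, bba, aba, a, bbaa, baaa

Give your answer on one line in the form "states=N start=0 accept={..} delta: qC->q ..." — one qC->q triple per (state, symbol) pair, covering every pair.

states=4 start=0 accept={0,3} delta: 0a->1 0b->1 1a->2 1b->3 2a->0 2b->1 3a->1 3b->0

State merging on the prefix tree: take the shortest (then alphabetical) example prefix whose next move is undefined and point that move at state 0, else 1, else 2, ...; a target is out if some Accept/Reject pair would then sit in one state with the same input left (inseparable). If every existing state is out, open a new one.
a: 0a undefined. 0a->0: no, aaa/a meet in 0. Open state 1: 0a->1.
b: 0b undefined. 0b->0: no, aaa/baaa meet in 1 with "aa" left. 0b->1: ok.
aa: 1a undefined. 1a->0: no, babaa/a meet in 1. 1a->1: no, babaa/bbaa meet in 1 with "baa" left. Open state 2: 1a->2.
ab: 1b undefined. 1b->0: no, bbabb/bba meet in 1. 1b->1: no, bbbbbb/a meet in 1. 1b->2: no, bbab/aaab meet in 2 with "ab" left. Open state 3: 1b->3.
aaa: 2a undefined. 2a->0: ok.
aba: 3a undefined. 3a->0: no, bbab/aaab meet in 1. 3a->1: ok.
abb: 3b undefined. 3b->0: ok.
bab: 2b undefined. 2b->0: no, babaa/bbbaa meet in 2. 2b->1: ok.
All examples now run through 4 states with every (state, symbol) defined. Accept strings end in {0,3}, Reject strings end in {1,2}; accept={0,3}.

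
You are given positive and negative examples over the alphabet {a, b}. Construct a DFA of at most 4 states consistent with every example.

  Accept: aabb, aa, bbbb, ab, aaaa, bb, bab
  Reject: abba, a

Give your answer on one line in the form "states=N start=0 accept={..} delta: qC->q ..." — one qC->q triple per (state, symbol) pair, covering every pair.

Grow the machine one transition at a time. Run the examples from 0; the earliest place one falls off (shortest prefix, ties alphabetical) gets sent to the lowest-numbered state that keeps every Accept/Reject pair distinguishable — a pair clashes when both reach the same state with identical unread suffix — and to a fresh state only if none does.
a: 0a undefined. 0a->0: no, aa/a meet in 0. Open state 1: 0a->1.
b: 0b undefined. 0b->0: ok.
aa: 1a undefined. 1a->0: ok.
ab: 1b undefined. 1b->0: ok.
All examples now run through 2 states with every (state, symbol) defined. Accept strings end in {0}, Reject strings end in {1}; accept={0}.

states=2 start=0 accept={0} delta: 0a->1 0b->0 1a->0 1b->0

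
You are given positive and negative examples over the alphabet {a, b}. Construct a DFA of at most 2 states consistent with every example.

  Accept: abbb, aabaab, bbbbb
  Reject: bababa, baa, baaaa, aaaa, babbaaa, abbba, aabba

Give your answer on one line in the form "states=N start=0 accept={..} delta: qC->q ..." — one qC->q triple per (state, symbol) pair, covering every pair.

states=2 start=0 accept={1} delta: 0a->0 0b->1 1a->0 1b->0

Grow the machine one transition at a time. Run the examples from 0; the earliest place one falls off (shortest prefix, ties alphabetical) gets sent to the lowest-numbered state that keeps every Accept/Reject pair distinguishable — a pair clashes when both reach the same state with identical unread suffix — and to a fresh state only if none does.
a: 0a undefined. 0a->0: ok.
b: 0b undefined. 0b->0: no, abbb/bababa meet in 0. Open state 1: 0b->1.
ba: 1a undefined. 1a->0: ok.
bb: 1b undefined. 1b->0: ok.
All examples now run through 2 states with every (state, symbol) defined. Accept strings end in {1}, Reject strings end in {0}; accept={1}.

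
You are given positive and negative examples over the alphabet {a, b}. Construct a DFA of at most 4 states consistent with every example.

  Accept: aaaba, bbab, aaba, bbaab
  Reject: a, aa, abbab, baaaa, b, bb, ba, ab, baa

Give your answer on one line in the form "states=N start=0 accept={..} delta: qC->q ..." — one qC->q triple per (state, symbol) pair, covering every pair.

State merging on the prefix tree: take the shortest (then alphabetical) example prefix whose next move is undefined and point that move at state 0, else 1, else 2, ...; a target is out if some Accept/Reject pair would then sit in one state with the same input left (inseparable). If every existing state is out, open a new one.
a: 0a undefined. 0a->0: no, aaaba/ba meet in 0 with "ba" left. Open state 1: 0a->1.
b: 0b undefined. 0b->0: no, bbab/ab meet in 1 with "b" left. 0b->1: ok.
aa: 1a undefined. 1a->0: no, aaba/aa meet in 0. 1a->1: ok.
ab: 1b undefined. 1b->0: no, aaaba/a meet in 1. 1b->1: no, aaaba/a meet in 1. Open state 2: 1b->2.
abb: 2b undefined. 2b->0: ok.
bba: 2a undefined. 2a->0: no, bbab/a meet in 1. 2a->1: no, aaaba/a meet in 1. 2a->2: no, aaaba/abbab meet in 2. Open state 3: 2a->3.
bbaa: 3a undefined. 3a->0: no, bbaab/a meet in 1. 3a->1: no, bbaab/abbab meet in 2. 3a->2: ok.
bbab: 3b undefined. 3b->0: ok.
All examples now run through 4 states with every (state, symbol) defined. Accept strings end in {0,3}, Reject strings end in {1,2}; accept={0,3}.

states=4 start=0 accept={0,3} delta: 0a->1 0b->1 1a->1 1b->2 2a->3 2b->0 3a->2 3b->0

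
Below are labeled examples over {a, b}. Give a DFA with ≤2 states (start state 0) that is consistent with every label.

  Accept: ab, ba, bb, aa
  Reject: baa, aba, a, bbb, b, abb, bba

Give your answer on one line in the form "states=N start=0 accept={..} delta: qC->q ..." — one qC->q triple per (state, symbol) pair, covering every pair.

states=2 start=0 accept={0} delta: 0a->1 0b->1 1a->0 1b->0

State merging on the prefix tree: take the shortest (then alphabetical) example prefix whose next move is undefined and point that move at state 0, else 1, else 2, ...; a target is out if some Accept/Reject pair would then sit in one state with the same input left (inseparable). If every existing state is out, open a new one.
a: 0a undefined. 0a->0: no, ab/b meet in 0 with "b" left. Open state 1: 0a->1.
b: 0b undefined. 0b->0: no, ba/a meet in 1. 0b->1: ok.
aa: 1a undefined. 1a->0: ok.
ab: 1b undefined. 1b->0: ok.
All examples now run through 2 states with every (state, symbol) defined. Accept strings end in {0}, Reject strings end in {1}; accept={0}.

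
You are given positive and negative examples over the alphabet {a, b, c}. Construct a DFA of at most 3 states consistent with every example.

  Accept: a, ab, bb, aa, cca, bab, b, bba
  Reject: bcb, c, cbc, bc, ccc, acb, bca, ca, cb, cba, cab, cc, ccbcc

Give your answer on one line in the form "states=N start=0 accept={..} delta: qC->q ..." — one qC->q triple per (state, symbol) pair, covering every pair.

states=3 start=0 accept={0} delta: 0a->0 0b->0 0c->1 1a->1 1b->1 1c->2 2a->0 2b->0 2c->1

Fold the examples into a partial DFA from state 0: repeatedly fix the first undefined (state, symbol) met by the shortest-then-alphabetical prefix, trying targets in increasing order and rejecting any under which an Accept and a Reject string meet in one state with the same remainder; add a state when all current targets are rejected. Accepting states are where Accept strings end.
a: 0a undefined. 0a->0: ok.
b: 0b undefined. 0b->0: ok.
c: 0c undefined. 0c->0: no, a/bcb meet in 0. Open state 1: 0c->1.
ca: 1a undefined. 1a->0: no, a/bca meet in 0. 1a->1: ok.
cb: 1b undefined. 1b->0: no, a/bcb meet in 0. 1b->1: ok.
cc: 1c undefined. 1c->0: no, a/cbc meet in 0. 1c->1: no, cca/bcb meet in 1. Open state 2: 1c->2.
cca: 2a undefined. 2a->0: ok.
ccb: 2b undefined. 2b->0: ok.
ccc: 2c undefined. 2c->0: no, a/ccc meet in 0. 2c->1: ok.
All examples now run through 3 states with every (state, symbol) defined. Accept strings end in {0}, Reject strings end in {1,2}; accept={0}.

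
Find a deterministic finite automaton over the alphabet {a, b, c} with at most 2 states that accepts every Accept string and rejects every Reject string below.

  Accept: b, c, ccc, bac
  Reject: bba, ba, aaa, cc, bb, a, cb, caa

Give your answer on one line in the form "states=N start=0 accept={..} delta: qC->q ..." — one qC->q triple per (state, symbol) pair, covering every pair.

Grow the machine one transition at a time. Run the examples from 0; the earliest place one falls off (shortest prefix, ties alphabetical) gets sent to the lowest-numbered state that keeps every Accept/Reject pair distinguishable — a pair clashes when both reach the same state with identical unread suffix — and to a fresh state only if none does.
a: 0a undefined. 0a->0: ok.
b: 0b undefined. 0b->0: no, b/bba meet in 0. Open state 1: 0b->1.
c: 0c undefined. 0c->0: no, b/cb meet in 1. 0c->1: ok.
ba: 1a undefined. 1a->0: ok.
bb: 1b undefined. 1b->0: ok.
cc: 1c undefined. 1c->0: ok.
All examples now run through 2 states with every (state, symbol) defined. Accept strings end in {1}, Reject strings end in {0}; accept={1}.

states=2 start=0 accept={1} delta: 0a->0 0b->1 0c->1 1a->0 1b->0 1c->0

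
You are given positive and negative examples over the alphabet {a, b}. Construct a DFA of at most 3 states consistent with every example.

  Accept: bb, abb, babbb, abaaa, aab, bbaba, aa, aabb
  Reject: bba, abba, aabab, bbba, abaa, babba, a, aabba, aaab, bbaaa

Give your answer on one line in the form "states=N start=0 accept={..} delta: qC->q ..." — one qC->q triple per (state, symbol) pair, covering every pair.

states=3 start=0 accept={0} delta: 0a->1 0b->0 1a->0 1b->2 2a->0 2b->0

State merging on the prefix tree: take the shortest (then alphabetical) example prefix whose next move is undefined and point that move at state 0, else 1, else 2, ...; a target is out if some Accept/Reject pair would then sit in one state with the same input left (inseparable). If every existing state is out, open a new one.
a: 0a undefined. 0a->0: no, aab/aaab meet in 0 with "b" left. Open state 1: 0a->1.
b: 0b undefined. 0b->0: ok.
aa: 1a undefined. 1a->0: ok.
ab: 1b undefined. 1b->0: no, bb/aabab meet in 0. 1b->1: no, bb/abba meet in 0. Open state 2: 1b->2.
aba: 2a undefined. 2a->0: ok.
abb: 2b undefined. 2b->0: ok.
All examples now run through 3 states with every (state, symbol) defined. Accept strings end in {0}, Reject strings end in {1,2}; accept={0}.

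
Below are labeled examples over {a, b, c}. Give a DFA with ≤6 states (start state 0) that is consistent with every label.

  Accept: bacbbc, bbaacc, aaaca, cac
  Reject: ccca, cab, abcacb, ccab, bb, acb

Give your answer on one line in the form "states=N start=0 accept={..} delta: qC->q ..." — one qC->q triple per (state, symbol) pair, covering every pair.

Fold the examples into a partial DFA from state 0: repeatedly fix the first undefined (state, symbol) met by the shortest-then-alphabetical prefix, trying targets in increasing order and rejecting any under which an Accept and a Reject string meet in one state with the same remainder; add a state when all current targets are rejected. Accepting states are where Accept strings end.
a: 0a undefined. 0a->0: ok.
b: 0b undefined. 0b->0: ok.
c: 0c undefined. 0c->0: no, bacbbc/ccca meet in 0. Open state 1: 0c->1.
ca: 1a undefined. 1a->0: no, aaaca/cab meet in 0. 1a->1: ok.
cc: 1c undefined. 1c->0: no, bbaacc/abcacb meet in 0. 1c->1: no, bbaacc/ccca meet in 1. Open state 2: 1c->2.
acb: 1b undefined. 1b->0: ok.
cca: 2a undefined. 2a->0: ok.
ccc: 2c undefined. 2c->0: ok.
abcacb: 2b undefined. 2b->0: ok.
All examples now run through 3 states with every (state, symbol) defined. Accept strings end in {1,2}, Reject strings end in {0}; accept={1,2}.

states=3 start=0 accept={1,2} delta: 0a->0 0b->0 0c->1 1a->1 1b->0 1c->2 2a->0 2b->0 2c->0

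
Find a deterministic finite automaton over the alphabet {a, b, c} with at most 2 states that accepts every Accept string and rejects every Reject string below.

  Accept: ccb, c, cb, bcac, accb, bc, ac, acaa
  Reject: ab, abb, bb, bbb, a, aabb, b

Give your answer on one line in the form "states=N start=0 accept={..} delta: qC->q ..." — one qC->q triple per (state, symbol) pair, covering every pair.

states=2 start=0 accept={1} delta: 0a->0 0b->0 0c->1 1a->1 1b->1 1c->1

Grow the machine one transition at a time. Run the examples from 0; the earliest place one falls off (shortest prefix, ties alphabetical) gets sent to the lowest-numbered state that keeps every Accept/Reject pair distinguishable — a pair clashes when both reach the same state with identical unread suffix — and to a fresh state only if none does.
a: 0a undefined. 0a->0: ok.
b: 0b undefined. 0b->0: ok.
c: 0c undefined. 0c->0: no, ccb/ab meet in 0. Open state 1: 0c->1.
cb: 1b undefined. 1b->0: no, cb/ab meet in 0. 1b->1: ok.
cc: 1c undefined. 1c->0: no, ccb/ab meet in 0. 1c->1: ok.
aca: 1a undefined. 1a->0: no, acaa/ab meet in 0. 1a->1: ok.
All examples now run through 2 states with every (state, symbol) defined. Accept strings end in {1}, Reject strings end in {0}; accept={1}.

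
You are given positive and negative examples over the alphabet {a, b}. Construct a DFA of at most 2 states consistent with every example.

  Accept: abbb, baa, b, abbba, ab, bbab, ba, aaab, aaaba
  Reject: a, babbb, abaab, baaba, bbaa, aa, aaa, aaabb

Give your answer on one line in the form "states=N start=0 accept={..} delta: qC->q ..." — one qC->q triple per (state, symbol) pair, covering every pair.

State merging on the prefix tree: take the shortest (then alphabetical) example prefix whose next move is undefined and point that move at state 0, else 1, else 2, ...; a target is out if some Accept/Reject pair would then sit in one state with the same input left (inseparable). If every existing state is out, open a new one.
a: 0a undefined. 0a->0: ok.
b: 0b undefined. 0b->0: no, abbb/a meet in 0. Open state 1: 0b->1.
ba: 1a undefined. 1a->0: no, abbb/babbb meet in 1 with "bb" left. 1a->1: ok.
bb: 1b undefined. 1b->0: ok.
All examples now run through 2 states with every (state, symbol) defined. Accept strings end in {1}, Reject strings end in {0}; accept={1}.

states=2 start=0 accept={1} delta: 0a->0 0b->1 1a->1 1b->0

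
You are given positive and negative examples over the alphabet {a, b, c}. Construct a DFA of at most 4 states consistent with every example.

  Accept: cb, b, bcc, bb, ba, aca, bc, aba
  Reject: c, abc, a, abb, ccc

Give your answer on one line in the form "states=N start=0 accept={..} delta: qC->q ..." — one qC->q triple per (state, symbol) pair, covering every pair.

Grow the machine one transition at a time. Run the examples from 0; the earliest place one falls off (shortest prefix, ties alphabetical) gets sent to the lowest-numbered state that keeps every Accept/Reject pair distinguishable — a pair clashes when both reach the same state with identical unread suffix — and to a fresh state only if none does.
a: 0a undefined. 0a->0: no, bb/abb meet in 0 with "bb" left. Open state 1: 0a->1.
b: 0b undefined. 0b->0: no, ba/a meet in 1. 0b->1: no, b/a meet in 1. Open state 2: 0b->2.
c: 0c undefined. 0c->0: ok.
ab: 1b undefined. 1b->0: no, cb/abb meet in 2. 1b->1: ok.
ac: 1c undefined. 1c->0: no, aca/a meet in 1. 1c->1: ok.
ba: 2a undefined. 2a->0: no, ba/c meet in 0. 2a->1: no, ba/abc meet in 1. 2a->2: ok.
bb: 2b undefined. 2b->0: no, bb/c meet in 0. 2b->1: no, bb/abc meet in 1. 2b->2: ok.
bc: 2c undefined. 2c->0: no, bcc/c meet in 0. 2c->1: no, bcc/abc meet in 1. 2c->2: ok.
aba: 1a undefined. 1a->0: no, aca/c meet in 0. 1a->1: no, aca/abc meet in 1. 1a->2: ok.
All examples now run through 3 states with every (state, symbol) defined. Accept strings end in {2}, Reject strings end in {0,1}; accept={2}.

states=3 start=0 accept={2} delta: 0a->1 0b->2 0c->0 1a->2 1b->1 1c->1 2a->2 2b->2 2c->2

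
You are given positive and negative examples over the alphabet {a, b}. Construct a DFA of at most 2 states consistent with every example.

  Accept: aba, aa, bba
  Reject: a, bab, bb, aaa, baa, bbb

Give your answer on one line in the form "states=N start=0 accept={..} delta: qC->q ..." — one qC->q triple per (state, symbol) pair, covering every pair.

State merging on the prefix tree: take the shortest (then alphabetical) example prefix whose next move is undefined and point that move at state 0, else 1, else 2, ...; a target is out if some Accept/Reject pair would then sit in one state with the same input left (inseparable). If every existing state is out, open a new one.
a: 0a undefined. 0a->0: no, aa/a meet in 0. Open state 1: 0a->1.
b: 0b undefined. 0b->0: no, aa/baa meet in 1 with "a" left. 0b->1: ok.
aa: 1a undefined. 1a->0: ok.
ab: 1b undefined. 1b->0: no, aba/a meet in 1. 1b->1: ok.
All examples now run through 2 states with every (state, symbol) defined. Accept strings end in {0}, Reject strings end in {1}; accept={0}.

states=2 start=0 accept={0} delta: 0a->1 0b->1 1a->0 1b->1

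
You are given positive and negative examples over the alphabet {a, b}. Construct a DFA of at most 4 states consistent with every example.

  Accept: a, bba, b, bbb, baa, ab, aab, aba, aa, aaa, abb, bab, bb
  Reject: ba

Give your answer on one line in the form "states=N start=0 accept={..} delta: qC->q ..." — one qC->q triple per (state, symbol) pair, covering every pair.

State merging on the prefix tree: take the shortest (then alphabetical) example prefix whose next move is undefined and point that move at state 0, else 1, else 2, ...; a target is out if some Accept/Reject pair would then sit in one state with the same input left (inseparable). If every existing state is out, open a new one.
a: 0a undefined. 0a->0: no, aba/ba meet in 0 with "ba" left. Open state 1: 0a->1.
b: 0b undefined. 0b->0: no, a/ba meet in 1. 0b->1: no, aa/ba meet in 1 with "a" left. Open state 2: 0b->2.
aa: 1a undefined. 1a->0: ok.
ab: 1b undefined. 1b->0: ok.
ba: 2a undefined. 2a->0: no, ab/ba meet in 0. 2a->1: no, a/ba meet in 1. 2a->2: no, b/ba meet in 2. Open state 3: 2a->3.
bb: 2b undefined. 2b->0: ok.
baa: 3a undefined. 3a->0: ok.
bab: 3b undefined. 3b->0: ok.
All examples now run through 4 states with every (state, symbol) defined. Accept strings end in {0,1,2}, Reject strings end in {3}; accept={0,1,2}.

states=4 start=0 accept={0,1,2} delta: 0a->1 0b->2 1a->0 1b->0 2a->3 2b->0 3a->0 3b->0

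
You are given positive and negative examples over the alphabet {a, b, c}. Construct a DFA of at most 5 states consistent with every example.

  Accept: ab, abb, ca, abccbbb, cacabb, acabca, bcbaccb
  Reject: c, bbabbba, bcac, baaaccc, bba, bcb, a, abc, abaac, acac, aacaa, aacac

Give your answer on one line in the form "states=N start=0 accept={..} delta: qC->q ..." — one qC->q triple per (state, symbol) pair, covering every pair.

Fold the examples into a partial DFA from state 0: repeatedly fix the first undefined (state, symbol) met by the shortest-then-alphabetical prefix, trying targets in increasing order and rejecting any under which an Accept and a Reject string meet in one state with the same remainder; add a state when all current targets are rejected. Accepting states are where Accept strings end.
a: 0a undefined. 0a->0: ok.
b: 0b undefined. 0b->0: no, ab/bbabbba meet in 0. Open state 1: 0b->1.
c: 0c undefined. 0c->0: no, ca/c meet in 0. 0c->1: no, ab/c meet in 1. Open state 2: 0c->2.
ba: 1a undefined. 1a->0: ok.
bb: 1b undefined. 1b->0: no, abb/bbabbba meet in 0. 1b->1: ok.
bc: 1c undefined. 1c->0: no, ab/bcb meet in 1. 1c->1: no, ab/bcb meet in 1. 1c->2: ok.
ca: 2a undefined. 2a->0: no, ca/bbabbba meet in 0. 2a->1: ok.
bcb: 2b undefined. 2b->0: ok.
abcc: 2c undefined. 2c->0: ok.
All examples now run through 3 states with every (state, symbol) defined. Accept strings end in {1}, Reject strings end in {0,2}; accept={1}.

states=3 start=0 accept={1} delta: 0a->0 0b->1 0c->2 1a->0 1b->1 1c->2 2a->1 2b->0 2c->0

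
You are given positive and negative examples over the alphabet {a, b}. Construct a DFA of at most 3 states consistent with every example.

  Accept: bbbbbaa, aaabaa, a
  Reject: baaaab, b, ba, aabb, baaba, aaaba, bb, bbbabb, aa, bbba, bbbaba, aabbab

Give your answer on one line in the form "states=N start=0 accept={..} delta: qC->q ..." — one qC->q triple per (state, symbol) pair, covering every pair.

states=3 start=0 accept={1} delta: 0a->1 0b->2 1a->0 1b->2 2a->0 2b->0

State merging on the prefix tree: take the shortest (then alphabetical) example prefix whose next move is undefined and point that move at state 0, else 1, else 2, ...; a target is out if some Accept/Reject pair would then sit in one state with the same input left (inseparable). If every existing state is out, open a new one.
a: 0a undefined. 0a->0: no, a/aa meet in 0. Open state 1: 0a->1.
b: 0b undefined. 0b->0: no, bbbbbaa/aa meet in 1 with "a" left. 0b->1: no, a/b meet in 1. Open state 2: 0b->2.
aa: 1a undefined. 1a->0: ok.
ba: 2a undefined. 2a->0: ok.
bb: 2b undefined. 2b->0: ok.
aaab: 1b undefined. 1b->0: no, bbbbbaa/baaba meet in 1. 1b->1: no, bbbbbaa/baaaab meet in 1. 1b->2: ok.
All examples now run through 3 states with every (state, symbol) defined. Accept strings end in {1}, Reject strings end in {0,2}; accept={1}.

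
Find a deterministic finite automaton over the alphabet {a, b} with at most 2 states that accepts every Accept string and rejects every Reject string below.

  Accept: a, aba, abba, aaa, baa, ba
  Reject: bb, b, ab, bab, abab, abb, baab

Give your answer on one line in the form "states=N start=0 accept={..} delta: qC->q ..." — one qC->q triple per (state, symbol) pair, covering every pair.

Fold the examples into a partial DFA from state 0: repeatedly fix the first undefined (state, symbol) met by the shortest-then-alphabetical prefix, trying targets in increasing order and rejecting any under which an Accept and a Reject string meet in one state with the same remainder; add a state when all current targets are rejected. Accepting states are where Accept strings end.
a: 0a undefined. 0a->0: ok.
b: 0b undefined. 0b->0: no, a/bb meet in 0. Open state 1: 0b->1.
ba: 1a undefined. 1a->0: ok.
bb: 1b undefined. 1b->0: no, a/bb meet in 0. 1b->1: ok.
All examples now run through 2 states with every (state, symbol) defined. Accept strings end in {0}, Reject strings end in {1}; accept={0}.

states=2 start=0 accept={0} delta: 0a->0 0b->1 1a->0 1b->1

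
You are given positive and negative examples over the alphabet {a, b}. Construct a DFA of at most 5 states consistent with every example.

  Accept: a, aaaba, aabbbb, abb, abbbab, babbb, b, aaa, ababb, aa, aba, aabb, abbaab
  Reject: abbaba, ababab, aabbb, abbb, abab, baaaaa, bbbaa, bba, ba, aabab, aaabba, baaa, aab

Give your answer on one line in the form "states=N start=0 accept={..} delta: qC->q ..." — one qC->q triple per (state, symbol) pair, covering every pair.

states=4 start=0 accept={1,2} delta: 0a->1 0b->2 1a->1 1b->0 2a->3 2b->3 3a->3 3b->2

Fold the examples into a partial DFA from state 0: repeatedly fix the first undefined (state, symbol) met by the shortest-then-alphabetical prefix, trying targets in increasing order and rejecting any under which an Accept and a Reject string meet in one state with the same remainder; add a state when all current targets are rejected. Accepting states are where Accept strings end.
a: 0a undefined. 0a->0: no, aaaba/ba meet in 0 with "ba" left. Open state 1: 0a->1.
b: 0b undefined. 0b->0: no, a/bba meet in 1. 0b->1: no, babbb/aabbb meet in 1 with "abbb" left. Open state 2: 0b->2.
aa: 1a undefined. 1a->0: no, b/aab meet in 2. 1a->1: ok.
ab: 1b undefined. 1b->0: ok.
ba: 2a undefined. 2a->0: no, a/baaaaa meet in 1. 2a->1: no, a/abbaba meet in 1. 2a->2: no, abb/baaaaa meet in 2. Open state 3: 2a->3.
bb: 2b undefined. 2b->0: no, a/bba meet in 1. 2b->1: no, a/aabbb meet in 1. 2b->2: no, aabbbb/aabbb meet in 2. 2b->3: ok.
baa: 3a undefined. 3a->0: no, a/baaaaa meet in 1. 3a->1: no, a/baaaaa meet in 1. 3a->2: no, abb/bba meet in 2. 3a->3: ok.
bab: 3b undefined. 3b->0: no, a/abbaba meet in 1. 3b->1: no, a/abbaba meet in 1. 3b->2: ok.
All examples now run through 4 states with every (state, symbol) defined. Accept strings end in {1,2}, Reject strings end in {0,3}; accept={1,2}.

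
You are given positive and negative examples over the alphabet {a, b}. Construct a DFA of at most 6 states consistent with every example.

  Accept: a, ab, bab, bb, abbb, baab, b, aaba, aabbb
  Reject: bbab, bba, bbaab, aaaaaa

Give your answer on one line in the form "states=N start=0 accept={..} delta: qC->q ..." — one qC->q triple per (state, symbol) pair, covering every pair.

states=5 start=0 accept={1,2,3} delta: 0a->1 0b->1 1a->2 1b->3 2a->0 2b->1 3a->4 3b->1 4a->4 4b->0

Fold the examples into a partial DFA from state 0: repeatedly fix the first undefined (state, symbol) met by the shortest-then-alphabetical prefix, trying targets in increasing order and rejecting any under which an Accept and a Reject string meet in one state with the same remainder; add a state when all current targets are rejected. Accepting states are where Accept strings end.
a: 0a undefined. 0a->0: no, a/aaaaaa meet in 0. Open state 1: 0a->1.
b: 0b undefined. 0b->0: no, a/bba meet in 1. 0b->1: ok.
aa: 1a undefined. 1a->0: no, aaba/aaaaaa meet in 0. 1a->1: no, a/aaaaaa meet in 1. Open state 2: 1a->2.
ab: 1b undefined. 1b->0: no, a/bba meet in 1. 1b->1: no, bab/bbab meet in 2 with "b" left. 1b->2: no, baab/bbab meet in 2 with "ab" left. Open state 3: 1b->3.
aaa: 2a undefined. 2a->0: ok.
aab: 2b undefined. 2b->0: no, bab/aaaaaa meet in 0. 2b->1: ok.
abb: 3b undefined. 3b->0: no, aabbb/aaaaaa meet in 0. 3b->1: ok.
bba: 3a undefined. 3a->0: no, a/bbab meet in 1. 3a->1: no, a/bba meet in 1. 3a->2: no, a/bbab meet in 1. 3a->3: no, a/bbab meet in 1. Open state 4: 3a->4.
bbaa: 4a undefined. 4a->0: no, a/bbaab meet in 1. 4a->1: no, ab/bbaab meet in 3. 4a->2: no, a/bbaab meet in 1. 4a->3: no, a/bbaab meet in 1. 4a->4: ok.
bbab: 4b undefined. 4b->0: ok.
All examples now run through 5 states with every (state, symbol) defined. Accept strings end in {1,2,3}, Reject strings end in {0,4}; accept={1,2,3}.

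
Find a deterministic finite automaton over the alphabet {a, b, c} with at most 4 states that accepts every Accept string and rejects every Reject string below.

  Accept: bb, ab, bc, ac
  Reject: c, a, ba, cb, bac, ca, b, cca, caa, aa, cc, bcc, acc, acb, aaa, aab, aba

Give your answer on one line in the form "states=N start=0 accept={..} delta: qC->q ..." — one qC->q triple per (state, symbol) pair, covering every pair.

State merging on the prefix tree: take the shortest (then alphabetical) example prefix whose next move is undefined and point that move at state 0, else 1, else 2, ...; a target is out if some Accept/Reject pair would then sit in one state with the same input left (inseparable). If every existing state is out, open a new one.
a: 0a undefined. 0a->0: no, ab/b meet in 0 with "b" left. Open state 1: 0a->1.
b: 0b undefined. 0b->0: no, bb/b meet in 0. 0b->1: ok.
c: 0c undefined. 0c->0: ok.
aa: 1a undefined. 1a->0: ok.
ab: 1b undefined. 1b->0: no, bb/c meet in 0. 1b->1: no, bb/a meet in 1. Open state 2: 1b->2.
ac: 1c undefined. 1c->0: no, bc/c meet in 0. 1c->1: no, bb/acb meet in 2. 1c->2: ok.
aba: 2a undefined. 2a->0: ok.
acb: 2b undefined. 2b->0: ok.
acc: 2c undefined. 2c->0: ok.
All examples now run through 3 states with every (state, symbol) defined. Accept strings end in {2}, Reject strings end in {0,1}; accept={2}.

states=3 start=0 accept={2} delta: 0a->1 0b->1 0c->0 1a->0 1b->2 1c->2 2a->0 2b->0 2c->0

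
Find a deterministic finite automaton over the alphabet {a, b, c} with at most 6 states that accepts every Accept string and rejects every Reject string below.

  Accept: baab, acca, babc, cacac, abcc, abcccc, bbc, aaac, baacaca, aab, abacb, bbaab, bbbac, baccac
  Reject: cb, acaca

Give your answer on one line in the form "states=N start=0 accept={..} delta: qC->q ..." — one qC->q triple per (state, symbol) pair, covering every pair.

Fold the examples into a partial DFA from state 0: repeatedly fix the first undefined (state, symbol) met by the shortest-then-alphabetical prefix, trying targets in increasing order and rejecting any under which an Accept and a Reject string meet in one state with the same remainder; add a state when all current targets are rejected. Accepting states are where Accept strings end.
a: 0a undefined. 0a->0: ok.
b: 0b undefined. 0b->0: no, baacaca/acaca meet in 0 with "caca" left. Open state 1: 0b->1.
c: 0c undefined. 0c->0: no, acca/acaca meet in 0. 0c->1: ok.
ba: 1a undefined. 1a->0: no, baacaca/acaca meet in 0. 1a->1: no, baab/cb meet in 1 with "b" left. Open state 2: 1a->2.
bb: 1b undefined. 1b->0: ok.
abc: 1c undefined. 1c->0: no, acca/cb meet in 0. 1c->1: ok.
baa: 2a undefined. 2a->0: no, baacaca/acaca meet in 2 with "ca" left. 2a->1: no, baab/cb meet in 0. 2a->2: ok.
bab: 2b undefined. 2b->0: no, baab/cb meet in 0. 2b->1: ok.
bac: 2c undefined. 2c->0: no, bbbac/cb meet in 0. 2c->1: no, acca/acaca meet in 2. 2c->2: no, acca/acaca meet in 2. Open state 3: 2c->3.
bacc: 3c undefined. 3c->0: ok.
caca: 3a undefined. 3a->0: ok.
abacb: 3b undefined. 3b->0: no, abacb/cb meet in 0. 3b->1: ok.
All examples now run through 4 states with every (state, symbol) defined. Accept strings end in {1,2,3}, Reject strings end in {0}; accept={1,2,3}.

states=4 start=0 accept={1,2,3} delta: 0a->0 0b->1 0c->1 1a->2 1b->0 1c->1 2a->2 2b->1 2c->3 3a->0 3b->1 3c->0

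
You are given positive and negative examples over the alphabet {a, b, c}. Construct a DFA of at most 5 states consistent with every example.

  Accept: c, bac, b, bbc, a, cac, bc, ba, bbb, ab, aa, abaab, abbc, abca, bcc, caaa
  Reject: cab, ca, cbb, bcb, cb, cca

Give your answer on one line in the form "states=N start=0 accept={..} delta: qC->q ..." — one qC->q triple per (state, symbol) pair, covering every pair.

states=5 start=0 accept={0,1,2,3} delta: 0a->0 0b->1 0c->2 1a->0 1b->0 1c->3 2a->4 2b->4 2c->2 3a->0 3b->4 3c->0 4a->0 4b->4 4c->0

State merging on the prefix tree: take the shortest (then alphabetical) example prefix whose next move is undefined and point that move at state 0, else 1, else 2, ...; a target is out if some Accept/Reject pair would then sit in one state with the same input left (inseparable). If every existing state is out, open a new one.
a: 0a undefined. 0a->0: ok.
b: 0b undefined. 0b->0: no, abca/ca meet in 0 with "ca" left. Open state 1: 0b->1.
c: 0c undefined. 0c->0: no, c/ca meet in 0. 0c->1: no, ba/ca meet in 1 with "a" left. Open state 2: 0c->2.
ba: 1a undefined. 1a->0: ok.
bb: 1b undefined. 1b->0: ok.
bc: 1c undefined. 1c->0: no, b/bcb meet in 1. 1c->1: no, a/bcb meet in 0. 1c->2: no, abca/ca meet in 2 with "a" left. Open state 3: 1c->3.
ca: 2a undefined. 2a->0: no, b/cab meet in 1. 2a->1: no, b/ca meet in 1. 2a->2: no, c/ca meet in 2. 2a->3: no, bc/ca meet in 3. Open state 4: 2a->4.
cb: 2b undefined. 2b->0: no, b/cbb meet in 1. 2b->1: no, b/cb meet in 1. 2b->2: no, c/cbb meet in 2. 2b->3: no, bc/cb meet in 3. 2b->4: ok.
cc: 2c undefined. 2c->0: no, a/cca meet in 0. 2c->1: no, a/cca meet in 0. 2c->2: ok.
bcb: 3b undefined. 3b->0: no, a/bcb meet in 0. 3b->1: no, b/bcb meet in 1. 3b->2: no, c/bcb meet in 2. 3b->3: no, bc/bcb meet in 3. 3b->4: ok.
bcc: 3c undefined. 3c->0: ok.
caa: 4a undefined. 4a->0: ok.
cab: 4b undefined. 4b->0: no, a/cab meet in 0. 4b->1: no, b/cab meet in 1. 4b->2: no, c/cab meet in 2. 4b->3: no, bc/cab meet in 3. 4b->4: ok.
cac: 4c undefined. 4c->0: ok.
abca: 3a undefined. 3a->0: ok.
All examples now run through 5 states with every (state, symbol) defined. Accept strings end in {0,1,2,3}, Reject strings end in {4}; accept={0,1,2,3}.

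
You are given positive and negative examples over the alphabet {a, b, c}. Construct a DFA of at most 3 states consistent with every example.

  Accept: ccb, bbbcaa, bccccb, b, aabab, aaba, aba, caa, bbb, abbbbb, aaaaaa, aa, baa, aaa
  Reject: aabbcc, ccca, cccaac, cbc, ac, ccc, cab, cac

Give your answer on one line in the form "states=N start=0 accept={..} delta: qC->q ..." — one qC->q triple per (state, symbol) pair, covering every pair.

states=3 start=0 accept={0} delta: 0a->0 0b->0 0c->1 1a->2 1b->0 1c->1 2a->0 2b->1 2c->1

State merging on the prefix tree: take the shortest (then alphabetical) example prefix whose next move is undefined and point that move at state 0, else 1, else 2, ...; a target is out if some Accept/Reject pair would then sit in one state with the same input left (inseparable). If every existing state is out, open a new one.
a: 0a undefined. 0a->0: ok.
b: 0b undefined. 0b->0: ok.
c: 0c undefined. 0c->0: no, ccb/aabbcc meet in 0. Open state 1: 0c->1.
ca: 1a undefined. 1a->0: no, bbbcaa/cab meet in 0. 1a->1: no, bbbcaa/ac meet in 1. Open state 2: 1a->2.
cb: 1b undefined. 1b->0: ok.
cc: 1c undefined. 1c->0: no, ccb/aabbcc meet in 0. 1c->1: ok.
caa: 2a undefined. 2a->0: ok.
cab: 2b undefined. 2b->0: no, ccb/cab meet in 0. 2b->1: ok.
cac: 2c undefined. 2c->0: no, ccb/cac meet in 0. 2c->1: ok.
All examples now run through 3 states with every (state, symbol) defined. Accept strings end in {0}, Reject strings end in {1,2}; accept={0}.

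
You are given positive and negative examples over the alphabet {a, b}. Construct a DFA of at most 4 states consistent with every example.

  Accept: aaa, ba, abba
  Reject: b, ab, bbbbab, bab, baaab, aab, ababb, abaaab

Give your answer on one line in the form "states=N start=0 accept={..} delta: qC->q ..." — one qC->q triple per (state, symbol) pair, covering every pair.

State merging on the prefix tree: take the shortest (then alphabetical) example prefix whose next move is undefined and point that move at state 0, else 1, else 2, ...; a target is out if some Accept/Reject pair would then sit in one state with the same input left (inseparable). If every existing state is out, open a new one.
a: 0a undefined. 0a->0: ok.
b: 0b undefined. 0b->0: no, aaa/b meet in 0. Open state 1: 0b->1.
ba: 1a undefined. 1a->0: ok.
bb: 1b undefined. 1b->0: no, aaa/ababb meet in 0. 1b->1: ok.
All examples now run through 2 states with every (state, symbol) defined. Accept strings end in {0}, Reject strings end in {1}; accept={0}.

states=2 start=0 accept={0} delta: 0a->0 0b->1 1a->0 1b->1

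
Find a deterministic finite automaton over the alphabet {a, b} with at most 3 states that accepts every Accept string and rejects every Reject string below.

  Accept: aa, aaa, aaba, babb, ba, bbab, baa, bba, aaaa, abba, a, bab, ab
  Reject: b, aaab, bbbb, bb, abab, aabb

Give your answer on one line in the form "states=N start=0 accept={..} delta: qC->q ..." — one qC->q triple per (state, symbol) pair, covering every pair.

Grow the machine one transition at a time. Run the examples from 0; the earliest place one falls off (shortest prefix, ties alphabetical) gets sent to the lowest-numbered state that keeps every Accept/Reject pair distinguishable — a pair clashes when both reach the same state with identical unread suffix — and to a fresh state only if none does.
a: 0a undefined. 0a->0: no, bab/abab meet in 0 with "bab" left. Open state 1: 0a->1.
b: 0b undefined. 0b->0: ok.
aa: 1a undefined. 1a->0: no, aa/b meet in 0. 1a->1: no, babb/aabb meet in 1 with "bb" left. Open state 2: 1a->2.
ab: 1b undefined. 1b->0: no, babb/b meet in 0. 1b->1: ok.
aaa: 2a undefined. 2a->0: no, aaa/b meet in 0. 2a->1: no, aaa/aaab meet in 1. 2a->2: ok.
aab: 2b undefined. 2b->0: ok.
All examples now run through 3 states with every (state, symbol) defined. Accept strings end in {1,2}, Reject strings end in {0}; accept={1,2}.

states=3 start=0 accept={1,2} delta: 0a->1 0b->0 1a->2 1b->1 2a->2 2b->0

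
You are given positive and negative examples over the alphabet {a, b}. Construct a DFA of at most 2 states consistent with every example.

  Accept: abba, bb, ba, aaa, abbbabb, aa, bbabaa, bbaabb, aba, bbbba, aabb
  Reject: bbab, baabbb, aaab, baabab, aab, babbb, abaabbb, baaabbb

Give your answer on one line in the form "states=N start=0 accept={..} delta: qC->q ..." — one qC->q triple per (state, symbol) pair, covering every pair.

Fold the examples into a partial DFA from state 0: repeatedly fix the first undefined (state, symbol) met by the shortest-then-alphabetical prefix, trying targets in increasing order and rejecting any under which an Accept and a Reject string meet in one state with the same remainder; add a state when all current targets are rejected. Accepting states are where Accept strings end.
a: 0a undefined. 0a->0: ok.
b: 0b undefined. 0b->0: no, abba/bbab meet in 0. Open state 1: 0b->1.
ba: 1a undefined. 1a->0: ok.
bb: 1b undefined. 1b->0: ok.
All examples now run through 2 states with every (state, symbol) defined. Accept strings end in {0}, Reject strings end in {1}; accept={0}.

states=2 start=0 accept={0} delta: 0a->0 0b->1 1a->0 1b->0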